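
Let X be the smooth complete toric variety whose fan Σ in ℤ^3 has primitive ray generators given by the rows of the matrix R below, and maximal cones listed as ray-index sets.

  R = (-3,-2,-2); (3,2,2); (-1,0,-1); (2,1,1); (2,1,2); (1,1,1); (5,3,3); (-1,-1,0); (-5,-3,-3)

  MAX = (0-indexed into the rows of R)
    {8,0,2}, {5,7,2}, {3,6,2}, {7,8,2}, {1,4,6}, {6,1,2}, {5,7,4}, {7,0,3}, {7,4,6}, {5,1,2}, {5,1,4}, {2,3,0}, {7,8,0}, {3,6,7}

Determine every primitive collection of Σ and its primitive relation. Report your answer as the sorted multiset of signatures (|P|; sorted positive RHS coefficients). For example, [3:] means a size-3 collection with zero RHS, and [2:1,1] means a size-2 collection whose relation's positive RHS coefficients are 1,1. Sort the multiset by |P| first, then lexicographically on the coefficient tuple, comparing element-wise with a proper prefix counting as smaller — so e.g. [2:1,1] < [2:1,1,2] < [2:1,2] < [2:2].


The 18 primitive collections of Σ (r=9, n=3):

  • {0,1}:  v_{0} + v_{1} = 0 ; sig = [2:]
  • {6,8}:  v_{6} + v_{8} = 0 ; sig = [2:]
  • {0,4}:  v_{0} + v_{4} = v_{7} ; sig = [2:1]
  • {0,6}:  v_{0} + v_{6} = v_{3} ; sig = [2:1]
  • {1,3}:  v_{1} + v_{3} = v_{6} ; sig = [2:1]
  • {1,7}:  v_{1} + v_{7} = v_{4} ; sig = [2:1]
  • {2,4}:  v_{2} + v_{4} = v_{5} ; sig = [2:1]
  • {3,5}:  v_{3} + v_{5} = v_{1} ; sig = [2:1]
  • {3,8}:  v_{3} + v_{8} = v_{0} ; sig = [2:1]
  • {0,5}:  v_{0} + v_{5} = v_{2} + v_{7} ; sig = [2:1,1]
  • {1,8}:  v_{1} + v_{8} = v_{2} + v_{7} ; sig = [2:1,1]
  • {3,4}:  v_{3} + v_{4} = v_{6} + v_{7} ; sig = [2:1,1]
  • {4,8}:  v_{4} + v_{8} = v_{2} + 2·v_{7} ; sig = [2:1,2]
  • {5,6}:  v_{5} + v_{6} = 2·v_{1} ; sig = [2:2]
  • {5,8}:  v_{5} + v_{8} = 2·v_{2} + 2·v_{7} ; sig = [2:2,2]
  • {2,3,7}:  v_{2} + v_{3} + v_{7} = 0 ; sig = [3:]
  • {0,2,7}:  v_{0} + v_{2} + v_{7} = v_{8} ; sig = [3:1]
  • {2,6,7}:  v_{2} + v_{6} + v_{7} = v_{1} ; sig = [3:1]

Hence PRS(X_Σ) =
{ [2:] ×2,  [2:1] ×7,  [2:1,1] ×3,  [2:1,2],  [2:2],  [2:2,2],  [3:],  [3:1] ×2 }


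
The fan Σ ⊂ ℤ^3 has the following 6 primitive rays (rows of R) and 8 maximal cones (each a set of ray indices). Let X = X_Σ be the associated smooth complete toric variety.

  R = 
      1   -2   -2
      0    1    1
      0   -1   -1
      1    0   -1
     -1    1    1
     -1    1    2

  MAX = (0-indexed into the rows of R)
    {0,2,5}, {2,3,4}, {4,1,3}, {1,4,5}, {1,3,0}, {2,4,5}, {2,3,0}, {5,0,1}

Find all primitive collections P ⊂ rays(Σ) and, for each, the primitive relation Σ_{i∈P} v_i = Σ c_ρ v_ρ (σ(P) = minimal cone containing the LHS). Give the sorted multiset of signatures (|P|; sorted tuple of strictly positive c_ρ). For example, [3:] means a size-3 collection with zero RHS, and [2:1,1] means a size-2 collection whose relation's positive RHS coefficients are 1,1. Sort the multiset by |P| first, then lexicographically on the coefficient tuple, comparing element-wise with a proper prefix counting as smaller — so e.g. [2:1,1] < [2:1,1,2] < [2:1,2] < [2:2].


|primitive collections| = 3. Relations:

  P={1,2}:  v_{1} + v_{2} = 0 — sig = [2:]
  P={0,4}:  v_{0} + v_{4} = v_{2} — sig = [2:1]
  P={3,5}:  v_{3} + v_{5} = v_{1} — sig = [2:1]

Hence PRS(X_Σ) =
    [2:]
    [2:1]
    [2:1]


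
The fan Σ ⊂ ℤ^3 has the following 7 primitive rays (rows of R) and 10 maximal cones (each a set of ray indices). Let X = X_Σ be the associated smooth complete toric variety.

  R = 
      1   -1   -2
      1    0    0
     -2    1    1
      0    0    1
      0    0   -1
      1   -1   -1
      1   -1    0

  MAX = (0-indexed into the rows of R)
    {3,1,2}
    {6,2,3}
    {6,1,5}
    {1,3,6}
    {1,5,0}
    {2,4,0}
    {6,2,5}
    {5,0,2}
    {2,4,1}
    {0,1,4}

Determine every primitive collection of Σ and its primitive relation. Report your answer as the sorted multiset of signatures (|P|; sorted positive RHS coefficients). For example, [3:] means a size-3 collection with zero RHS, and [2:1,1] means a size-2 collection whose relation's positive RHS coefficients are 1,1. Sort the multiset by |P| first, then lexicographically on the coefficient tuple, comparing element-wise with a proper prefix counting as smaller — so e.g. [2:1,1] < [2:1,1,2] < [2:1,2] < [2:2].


The 9 primitive collections of Σ (r=7, n=3):

  P={3,4}:  v_{3} + v_{4} = 0  so sig = [2:]
  P={0,3}:  v_{0} + v_{3} = v_{5}  so sig = [2:1]
  P={3,5}:  v_{3} + v_{5} = v_{6}  so sig = [2:1]
  P={4,5}:  v_{4} + v_{5} = v_{0}  so sig = [2:1]
  P={4,6}:  v_{4} + v_{6} = v_{5}  so sig = [2:1]
  P={0,6}:  v_{0} + v_{6} = 2·v_{5}  so sig = [2:2]
  P={1,2,5}:  v_{1} + v_{2} + v_{5} = 0  so sig = [3:]
  P={0,1,2}:  v_{0} + v_{1} + v_{2} = v_{4}  so sig = [3:1]
  P={1,2,6}:  v_{1} + v_{2} + v_{6} = v_{3}  so sig = [3:1]

Signatures (|P|; sorted positive RHS coefficients), sorted:
    [2:]
    [2:1]
    [2:1]
    [2:1]
    [2:1]
    [2:2]
    [3:]
    [3:1]
    [3:1]


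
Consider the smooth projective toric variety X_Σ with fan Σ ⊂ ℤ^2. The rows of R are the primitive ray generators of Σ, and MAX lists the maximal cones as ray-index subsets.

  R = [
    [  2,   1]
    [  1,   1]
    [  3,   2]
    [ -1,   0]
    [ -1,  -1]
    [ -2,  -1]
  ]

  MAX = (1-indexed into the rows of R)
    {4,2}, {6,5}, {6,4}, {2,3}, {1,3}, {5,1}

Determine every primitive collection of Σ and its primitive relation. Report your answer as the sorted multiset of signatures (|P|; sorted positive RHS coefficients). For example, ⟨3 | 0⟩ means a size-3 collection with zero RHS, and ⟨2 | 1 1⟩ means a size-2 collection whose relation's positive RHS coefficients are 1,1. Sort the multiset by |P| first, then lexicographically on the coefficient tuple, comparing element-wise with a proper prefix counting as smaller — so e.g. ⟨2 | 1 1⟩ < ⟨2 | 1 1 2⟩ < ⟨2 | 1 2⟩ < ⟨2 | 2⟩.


Primitive collections (9):

  P={1,6}:  v_{1} + v_{6} = 0  ⟹  sig = ⟨2 | 0⟩
  P={2,5}:  v_{2} + v_{5} = 0  ⟹  sig = ⟨2 | 0⟩
  P={1,2}:  v_{1} + v_{2} = v_{3}  ⟹  sig = ⟨2 | 1⟩
  P={1,4}:  v_{1} + v_{4} = v_{2}  ⟹  sig = ⟨2 | 1⟩
  P={2,6}:  v_{2} + v_{6} = v_{4}  ⟹  sig = ⟨2 | 1⟩
  P={3,5}:  v_{3} + v_{5} = v_{1}  ⟹  sig = ⟨2 | 1⟩
  P={3,6}:  v_{3} + v_{6} = v_{2}  ⟹  sig = ⟨2 | 1⟩
  P={4,5}:  v_{4} + v_{5} = v_{6}  ⟹  sig = ⟨2 | 1⟩
  P={3,4}:  v_{3} + v_{4} = 2·v_{2}  ⟹  sig = ⟨2 | 2⟩

Signatures (|P|; sorted positive RHS coefficients), sorted:
    |P|=2: 9 collections, coeffs (), (), (1), (1), (1), (1), (1), (1), (2)


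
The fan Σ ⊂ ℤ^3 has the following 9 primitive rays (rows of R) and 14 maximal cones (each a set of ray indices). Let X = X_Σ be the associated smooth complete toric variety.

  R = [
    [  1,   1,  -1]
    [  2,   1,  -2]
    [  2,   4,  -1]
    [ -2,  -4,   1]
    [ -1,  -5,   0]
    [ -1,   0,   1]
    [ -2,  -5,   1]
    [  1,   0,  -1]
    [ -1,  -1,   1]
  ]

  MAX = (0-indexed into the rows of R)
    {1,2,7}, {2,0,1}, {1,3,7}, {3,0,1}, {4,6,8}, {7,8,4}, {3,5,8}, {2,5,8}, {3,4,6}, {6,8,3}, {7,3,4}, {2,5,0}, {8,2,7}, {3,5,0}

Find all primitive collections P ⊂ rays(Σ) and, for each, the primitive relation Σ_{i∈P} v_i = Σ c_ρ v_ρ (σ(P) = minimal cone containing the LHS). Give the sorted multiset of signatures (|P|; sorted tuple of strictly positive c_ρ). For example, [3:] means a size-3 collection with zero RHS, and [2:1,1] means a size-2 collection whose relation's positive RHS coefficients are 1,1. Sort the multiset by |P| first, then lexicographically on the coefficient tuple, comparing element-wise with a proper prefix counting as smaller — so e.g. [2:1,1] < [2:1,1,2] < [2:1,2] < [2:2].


Primitive collections (17):

  P={0,8}:  v_{0} + v_{8} = 0  ⟹  sig = [2:]
  P={2,3}:  v_{2} + v_{3} = 0  ⟹  sig = [2:]
  P={5,7}:  v_{5} + v_{7} = 0  ⟹  sig = [2:]
  P={0,7}:  v_{0} + v_{7} = v_{1}  ⟹  sig = [2:1]
  P={1,5}:  v_{1} + v_{5} = v_{0}  ⟹  sig = [2:1]
  P={1,8}:  v_{1} + v_{8} = v_{7}  ⟹  sig = [2:1]
  P={4,5}:  v_{4} + v_{5} = v_{6}  ⟹  sig = [2:1]
  P={6,7}:  v_{6} + v_{7} = v_{4}  ⟹  sig = [2:1]
  P={0,6}:  v_{0} + v_{6} = v_{3} + v_{7}  ⟹  sig = [2:1,1]
  P={2,6}:  v_{2} + v_{6} = v_{7} + v_{8}  ⟹  sig = [2:1,1]
  P={5,6}:  v_{5} + v_{6} = v_{3} + v_{8}  ⟹  sig = [2:1,1]
  P={0,4}:  v_{0} + v_{4} = v_{3} + 2·v_{7}  ⟹  sig = [2:1,2]
  P={1,6}:  v_{1} + v_{6} = v_{3} + 2·v_{7}  ⟹  sig = [2:1,2]
  P={2,4}:  v_{2} + v_{4} = 2·v_{7} + v_{8}  ⟹  sig = [2:1,2]
  P={1,4}:  v_{1} + v_{4} = v_{3} + 3·v_{7}  ⟹  sig = [2:1,3]
  P={3,7,8}:  v_{3} + v_{7} + v_{8} = v_{6}  ⟹  sig = [3:1]
  P={3,4,8}:  v_{3} + v_{4} + v_{8} = 2·v_{6}  ⟹  sig = [3:2]

so the primitive-relation signature multiset is
    [2:]
    [2:]
    [2:]
    [2:1]
    [2:1]
    [2:1]
    [2:1]
    [2:1]
    [2:1,1]
    [2:1,1]
    [2:1,1]
    [2:1,2]
    [2:1,2]
    [2:1,2]
    [2:1,3]
    [3:1]
    [3:2]


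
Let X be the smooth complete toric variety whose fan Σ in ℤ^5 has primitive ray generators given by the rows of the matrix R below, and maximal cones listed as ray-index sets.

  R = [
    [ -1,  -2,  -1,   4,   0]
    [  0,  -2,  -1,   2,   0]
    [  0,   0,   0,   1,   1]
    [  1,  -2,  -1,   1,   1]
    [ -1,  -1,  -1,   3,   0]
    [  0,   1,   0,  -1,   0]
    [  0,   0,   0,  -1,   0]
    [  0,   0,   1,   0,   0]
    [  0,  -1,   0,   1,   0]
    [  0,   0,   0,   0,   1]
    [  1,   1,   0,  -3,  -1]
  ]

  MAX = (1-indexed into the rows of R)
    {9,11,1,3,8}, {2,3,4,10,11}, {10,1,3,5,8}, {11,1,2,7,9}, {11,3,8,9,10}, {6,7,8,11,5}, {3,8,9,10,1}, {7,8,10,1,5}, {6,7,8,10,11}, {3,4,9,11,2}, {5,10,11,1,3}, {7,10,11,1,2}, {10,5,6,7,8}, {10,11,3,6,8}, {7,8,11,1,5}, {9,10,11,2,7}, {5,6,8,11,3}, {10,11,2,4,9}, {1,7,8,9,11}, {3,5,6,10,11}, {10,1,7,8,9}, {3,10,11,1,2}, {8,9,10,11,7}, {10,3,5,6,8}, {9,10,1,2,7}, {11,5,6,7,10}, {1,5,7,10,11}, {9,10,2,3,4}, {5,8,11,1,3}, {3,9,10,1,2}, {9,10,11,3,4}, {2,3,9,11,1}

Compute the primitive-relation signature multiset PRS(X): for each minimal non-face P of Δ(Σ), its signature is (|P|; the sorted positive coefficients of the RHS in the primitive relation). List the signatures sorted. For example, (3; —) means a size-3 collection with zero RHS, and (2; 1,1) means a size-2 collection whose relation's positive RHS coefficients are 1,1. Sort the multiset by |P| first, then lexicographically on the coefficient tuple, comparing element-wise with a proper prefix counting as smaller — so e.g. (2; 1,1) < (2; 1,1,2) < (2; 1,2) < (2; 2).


Minimal non-faces — 16 found among 11 rays, 32 max cones:

  • {6,9}:  v_{6} + v_{9} = 0  ⇒ sig = (2; —)
  • {1,6}:  v_{1} + v_{6} = v_{5}  ⇒ sig = (2; 1)
  • {3,7}:  v_{3} + v_{7} = v_{10}  ⇒ sig = (2; 1)
  • {5,9}:  v_{5} + v_{9} = v_{1}  ⇒ sig = (2; 1)
  • {2,6}:  v_{2} + v_{6} = v_{1} + v_{10} + v_{11}  ⇒ sig = (2; 1,1,1)
  • {4,6}:  v_{4} + v_{6} = v_{2} + v_{3} + v_{10} + v_{11}  ⇒ sig = (2; 1,1,1,1)
  • {4,5}:  v_{4} + v_{5} = v_{1} + v_{2} + v_{3} + v_{10} + v_{11}  ⇒ sig = (2; 1,1,1,1,1)
  • {4,7}:  v_{4} + v_{7} = v_{2} + v_{9} + 2·v_{10} + v_{11}  ⇒ sig = (2; 1,1,1,2)
  • {4,8}:  v_{4} + v_{8} = v_{3} + 3·v_{9} + v_{10} + v_{11}  ⇒ sig = (2; 1,1,1,3)
  • {2,5}:  v_{2} + v_{5} = 2·v_{1} + v_{10} + v_{11}  ⇒ sig = (2; 1,1,2)
  • {1,4}:  v_{1} + v_{4} = 2·v_{2} + v_{3}  ⇒ sig = (2; 1,2)
  • {2,8}:  v_{2} + v_{8} = 2·v_{9}  ⇒ sig = (2; 2)
  • {5,8,10,11}:  v_{5} + v_{8} + v_{10} + v_{11} = 0  ⇒ sig = (4; —)
  • {1,8,10,11}:  v_{1} + v_{8} + v_{10} + v_{11} = v_{9}  ⇒ sig = (4; 1)
  • {1,9,10,11}:  v_{1} + v_{9} + v_{10} + v_{11} = v_{2}  ⇒ sig = (4; 1)
  • {2,3,9,10,11}:  v_{2} + v_{3} + v_{9} + v_{10} + v_{11} = v_{4}  ⇒ sig = (5; 1)

Signatures (|P|; sorted positive RHS coefficients), sorted:
    (2; —)
    (2; 1)
    (2; 1)
    (2; 1)
    (2; 1,1,1)
    (2; 1,1,1,1)
    (2; 1,1,1,1,1)
    (2; 1,1,1,2)
    (2; 1,1,1,3)
    (2; 1,1,2)
    (2; 1,2)
    (2; 2)
    (4; —)
    (4; 1)
    (4; 1)
    (5; 1)


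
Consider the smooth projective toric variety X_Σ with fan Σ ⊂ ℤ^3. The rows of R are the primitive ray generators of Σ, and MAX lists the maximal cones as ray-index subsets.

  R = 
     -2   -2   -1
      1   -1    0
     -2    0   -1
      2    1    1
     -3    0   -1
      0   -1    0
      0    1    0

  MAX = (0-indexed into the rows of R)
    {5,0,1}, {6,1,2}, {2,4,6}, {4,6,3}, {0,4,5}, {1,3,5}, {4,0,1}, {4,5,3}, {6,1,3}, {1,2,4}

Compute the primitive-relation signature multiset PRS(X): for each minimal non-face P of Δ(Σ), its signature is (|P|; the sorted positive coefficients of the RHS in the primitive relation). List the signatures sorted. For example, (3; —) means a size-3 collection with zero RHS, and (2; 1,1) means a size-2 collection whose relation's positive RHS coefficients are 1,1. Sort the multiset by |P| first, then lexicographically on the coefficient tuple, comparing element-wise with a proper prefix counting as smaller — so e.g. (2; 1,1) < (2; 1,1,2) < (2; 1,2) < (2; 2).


Δ(Σ) — 7 vertices, 9 min non-faces:

  {5,6}:  v_{5} + v_{6} = 0  so sig = (2; —)
  {0,3}:  v_{0} + v_{3} = v_{5}  so sig = (2; 1)
  {2,3}:  v_{2} + v_{3} = v_{6}  so sig = (2; 1)
  {0,6}:  v_{0} + v_{6} = v_{1} + v_{4}  so sig = (2; 1,1)
  {2,5}:  v_{2} + v_{5} = v_{1} + v_{4}  so sig = (2; 1,1)
  {0,2}:  v_{0} + v_{2} = 2·v_{1} + 2·v_{4}  so sig = (2; 2,2)
  {1,3,4}:  v_{1} + v_{3} + v_{4} = 0  so sig = (3; —)
  {1,4,5}:  v_{1} + v_{4} + v_{5} = v_{0}  so sig = (3; 1)
  {1,4,6}:  v_{1} + v_{4} + v_{6} = v_{2}  so sig = (3; 1)

Hence PRS(X_Σ) =
    (2; —)
    (2; 1)
    (2; 1)
    (2; 1,1)
    (2; 1,1)
    (2; 2,2)
    (3; —)
    (3; 1)
    (3; 1)


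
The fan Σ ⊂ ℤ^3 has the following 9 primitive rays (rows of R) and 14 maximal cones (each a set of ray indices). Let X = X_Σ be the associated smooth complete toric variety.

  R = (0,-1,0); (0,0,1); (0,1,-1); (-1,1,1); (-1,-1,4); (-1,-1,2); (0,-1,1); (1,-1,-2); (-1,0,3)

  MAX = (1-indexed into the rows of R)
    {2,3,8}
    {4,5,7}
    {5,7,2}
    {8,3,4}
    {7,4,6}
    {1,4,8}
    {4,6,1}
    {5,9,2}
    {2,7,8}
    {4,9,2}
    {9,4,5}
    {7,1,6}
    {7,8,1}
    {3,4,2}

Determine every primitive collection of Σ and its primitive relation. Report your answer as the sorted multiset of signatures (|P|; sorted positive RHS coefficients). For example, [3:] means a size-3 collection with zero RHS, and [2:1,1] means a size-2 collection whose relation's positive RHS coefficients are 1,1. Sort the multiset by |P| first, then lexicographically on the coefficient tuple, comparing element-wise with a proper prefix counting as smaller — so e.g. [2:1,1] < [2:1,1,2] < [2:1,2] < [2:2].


Δ(Σ) — 9 vertices, 20 min non-faces:

  P={3,7}:  v_{3} + v_{7} = 0  ⟹  sig = [2:]
  P={1,2}:  v_{1} + v_{2} = v_{7}  ⟹  sig = [2:1]
  P={3,5}:  v_{3} + v_{5} = v_{9}  ⟹  sig = [2:1]
  P={7,9}:  v_{7} + v_{9} = v_{5}  ⟹  sig = [2:1]
  P={8,9}:  v_{8} + v_{9} = v_{7}  ⟹  sig = [2:1]
  P={1,3}:  v_{1} + v_{3} = v_{4} + v_{8}  ⟹  sig = [2:1,1]
  P={3,6}:  v_{3} + v_{6} = v_{1} + v_{4}  ⟹  sig = [2:1,1]
  P={3,9}:  v_{3} + v_{9} = v_{2} + v_{4}  ⟹  sig = [2:1,1]
  P={1,9}:  v_{1} + v_{9} = v_{4} + 2·v_{7}  ⟹  sig = [2:1,2]
  P={2,6}:  v_{2} + v_{6} = v_{4} + 2·v_{7}  ⟹  sig = [2:1,2]
  P={1,5}:  v_{1} + v_{5} = v_{4} + 3·v_{7}  ⟹  sig = [2:1,3]
  P={5,8}:  v_{5} + v_{8} = 2·v_{7}  ⟹  sig = [2:2]
  P={6,8}:  v_{6} + v_{8} = 2·v_{1}  ⟹  sig = [2:2]
  P={6,9}:  v_{6} + v_{9} = 2·v_{4} + 3·v_{7}  ⟹  sig = [2:2,3]
  P={5,6}:  v_{5} + v_{6} = 2·v_{4} + 4·v_{7}  ⟹  sig = [2:2,4]
  P={2,4,8}:  v_{2} + v_{4} + v_{8} = 0  ⟹  sig = [3:]
  P={1,4,7}:  v_{1} + v_{4} + v_{7} = v_{6}  ⟹  sig = [3:1]
  P={2,4,7}:  v_{2} + v_{4} + v_{7} = v_{9}  ⟹  sig = [3:1]
  P={4,7,8}:  v_{4} + v_{7} + v_{8} = v_{1}  ⟹  sig = [3:1]
  P={2,4,5}:  v_{2} + v_{4} + v_{5} = 2·v_{9}  ⟹  sig = [3:2]

Sorted signature multiset PRS(X):
[[2:], [2:1], [2:1], [2:1], [2:1], [2:1,1], [2:1,1], [2:1,1], [2:1,2], [2:1,2], [2:1,3], [2:2], [2:2], [2:2,3], [2:2,4], [3:], [3:1], [3:1], [3:1], [3:2]]


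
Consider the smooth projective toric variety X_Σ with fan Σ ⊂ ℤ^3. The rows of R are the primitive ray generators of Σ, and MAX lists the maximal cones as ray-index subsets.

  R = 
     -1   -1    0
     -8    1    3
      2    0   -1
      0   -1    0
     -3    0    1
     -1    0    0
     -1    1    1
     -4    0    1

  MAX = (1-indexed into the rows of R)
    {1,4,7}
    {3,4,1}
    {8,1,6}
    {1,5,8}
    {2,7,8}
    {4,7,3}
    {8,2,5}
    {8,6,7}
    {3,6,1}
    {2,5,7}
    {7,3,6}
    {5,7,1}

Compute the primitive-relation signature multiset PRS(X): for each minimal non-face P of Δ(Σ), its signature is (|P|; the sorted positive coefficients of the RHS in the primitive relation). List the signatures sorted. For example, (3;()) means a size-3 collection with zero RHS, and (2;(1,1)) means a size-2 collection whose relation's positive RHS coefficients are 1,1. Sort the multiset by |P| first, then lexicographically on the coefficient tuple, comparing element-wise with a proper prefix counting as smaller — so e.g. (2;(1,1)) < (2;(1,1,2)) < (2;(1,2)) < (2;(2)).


The 14 primitive collections of Σ (r=8, n=3):

  • {3,5}:  v_{3} + v_{5} = v_{6} — sig = (2;(1))
  • {4,6}:  v_{4} + v_{6} = v_{1} — sig = (2;(1))
  • {5,6}:  v_{5} + v_{6} = v_{8} — sig = (2;(1))
  • {4,8}:  v_{4} + v_{8} = v_{1} + v_{5} — sig = (2;(1,1))
  • {2,3}:  v_{2} + v_{3} = v_{6} + v_{7} + v_{8} — sig = (2;(1,1,1))
  • {2,4}:  v_{2} + v_{4} = v_{1} + 2·v_{5} + v_{7} — sig = (2;(1,1,2))
  • {2,6}:  v_{2} + v_{6} = v_{7} + 2·v_{8} — sig = (2;(1,2))
  • {4,5}:  v_{4} + v_{5} = 2·v_{1} + v_{7} — sig = (2;(1,2))
  • {3,8}:  v_{3} + v_{8} = 2·v_{6} — sig = (2;(2))
  • {1,2}:  v_{1} + v_{2} = 3·v_{5} — sig = (2;(3))
  • {1,3,7}:  v_{1} + v_{3} + v_{7} = 0 — sig = (3;())
  • {1,6,7}:  v_{1} + v_{6} + v_{7} = v_{5} — sig = (3;(1))
  • {5,7,8}:  v_{5} + v_{7} + v_{8} = v_{2} — sig = (3;(1))
  • {1,7,8}:  v_{1} + v_{7} + v_{8} = 2·v_{5} — sig = (3;(2))

so the primitive-relation signature multiset is
    |P|=2: 10 collections, coeffs (1), (1), (1), (1,1), (1,1,1), (1,1,2), (1,2), (1,2), (2), (3)
    |P|=3: 4 collections, coeffs (), (1), (1), (2)


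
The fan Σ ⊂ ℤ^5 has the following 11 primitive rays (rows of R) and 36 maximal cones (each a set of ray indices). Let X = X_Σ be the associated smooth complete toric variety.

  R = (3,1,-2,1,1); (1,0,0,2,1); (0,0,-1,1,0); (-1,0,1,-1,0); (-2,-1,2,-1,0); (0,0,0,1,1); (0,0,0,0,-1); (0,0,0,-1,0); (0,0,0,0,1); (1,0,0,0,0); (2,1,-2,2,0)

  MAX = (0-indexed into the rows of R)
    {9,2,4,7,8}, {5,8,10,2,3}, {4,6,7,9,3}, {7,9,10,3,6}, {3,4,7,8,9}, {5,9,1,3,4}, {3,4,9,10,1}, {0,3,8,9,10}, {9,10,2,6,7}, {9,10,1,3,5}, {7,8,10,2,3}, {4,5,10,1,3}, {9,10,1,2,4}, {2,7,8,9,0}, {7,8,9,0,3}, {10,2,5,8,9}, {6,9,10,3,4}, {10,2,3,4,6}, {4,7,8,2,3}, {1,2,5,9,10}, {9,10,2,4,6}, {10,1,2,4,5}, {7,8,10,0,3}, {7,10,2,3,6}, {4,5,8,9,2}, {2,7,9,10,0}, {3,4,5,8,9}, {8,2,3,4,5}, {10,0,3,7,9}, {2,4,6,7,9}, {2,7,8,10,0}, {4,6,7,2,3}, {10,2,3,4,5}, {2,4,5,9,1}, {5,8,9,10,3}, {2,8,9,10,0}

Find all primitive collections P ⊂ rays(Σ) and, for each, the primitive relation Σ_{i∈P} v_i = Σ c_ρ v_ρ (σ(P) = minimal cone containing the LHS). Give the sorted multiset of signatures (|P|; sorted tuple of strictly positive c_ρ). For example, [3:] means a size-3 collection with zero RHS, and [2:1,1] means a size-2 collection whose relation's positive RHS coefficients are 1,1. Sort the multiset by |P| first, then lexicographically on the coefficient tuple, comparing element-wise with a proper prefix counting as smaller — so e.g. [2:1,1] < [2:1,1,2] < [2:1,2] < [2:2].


Primitive collections (17):

  {6,8}:  v_{6} + v_{8} = 0  so sig = [2:]
  {5,7}:  v_{5} + v_{7} = v_{8}  so sig = [2:1]
  {0,4}:  v_{0} + v_{4} = v_{8} + v_{9}  so sig = [2:1,1]
  {1,7}:  v_{1} + v_{7} = v_{5} + v_{9}  so sig = [2:1,1]
  {5,6}:  v_{5} + v_{6} = v_{4} + v_{10}  so sig = [2:1,1]
  {0,6}:  v_{0} + v_{6} = v_{7} + v_{9} + v_{10}  so sig = [2:1,1,1]
  {0,1}:  v_{0} + v_{1} = v_{5} + v_{8} + 2·v_{9} + v_{10}  so sig = [2:1,1,1,2]
  {0,5}:  v_{0} + v_{5} = 2·v_{8} + v_{9} + v_{10}  so sig = [2:1,1,2]
  {1,8}:  v_{1} + v_{8} = 2·v_{5} + v_{9}  so sig = [2:1,2]
  {1,6}:  v_{1} + v_{6} = 2·v_{4} + v_{9} + 2·v_{10}  so sig = [2:1,2,2]
  {2,3,9}:  v_{2} + v_{3} + v_{9} = 0  so sig = [3:]
  {4,7,10}:  v_{4} + v_{7} + v_{10} = 0  so sig = [3:]
  {4,8,10}:  v_{4} + v_{8} + v_{10} = v_{5}  so sig = [3:1]
  {0,2,3}:  v_{0} + v_{2} + v_{3} = v_{7} + v_{8} + v_{10}  so sig = [3:1,1,1]
  {1,2,3}:  v_{1} + v_{2} + v_{3} = v_{4} + v_{5} + v_{10}  so sig = [3:1,1,1]
  {4,5,9,10}:  v_{4} + v_{5} + v_{9} + v_{10} = v_{1}  so sig = [4:1]
  {7,8,9,10}:  v_{7} + v_{8} + v_{9} + v_{10} = v_{0}  so sig = [4:1]

Sorted signature multiset PRS(X):
{ [2:],  [2:1],  [2:1,1] ×3,  [2:1,1,1],  [2:1,1,1,2],  [2:1,1,2],  [2:1,2],  [2:1,2,2],  [3:] ×2,  [3:1],  [3:1,1,1] ×2,  [4:1] ×2 }


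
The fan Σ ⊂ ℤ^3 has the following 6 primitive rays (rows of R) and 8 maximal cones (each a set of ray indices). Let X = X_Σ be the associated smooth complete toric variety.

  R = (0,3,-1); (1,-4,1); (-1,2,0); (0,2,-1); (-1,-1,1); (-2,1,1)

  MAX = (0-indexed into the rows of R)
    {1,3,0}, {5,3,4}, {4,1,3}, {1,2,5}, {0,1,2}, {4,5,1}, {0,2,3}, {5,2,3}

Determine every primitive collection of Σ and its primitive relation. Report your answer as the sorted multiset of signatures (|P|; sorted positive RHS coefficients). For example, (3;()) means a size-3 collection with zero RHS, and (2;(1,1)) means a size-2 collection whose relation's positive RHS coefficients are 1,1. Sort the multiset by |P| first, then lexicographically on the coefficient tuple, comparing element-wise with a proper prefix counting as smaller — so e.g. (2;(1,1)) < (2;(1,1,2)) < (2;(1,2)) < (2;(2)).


Minimal non-faces — 5 found among 6 rays, 8 max cones:

  P = {0,4}:  v_{0} + v_{4} = v_{2}  →  sig = (2;(1))
  P = {2,4}:  v_{2} + v_{4} = v_{5}  →  sig = (2;(1))
  P = {0,5}:  v_{0} + v_{5} = 2·v_{2}  →  sig = (2;(2))
  P = {1,2,3}:  v_{1} + v_{2} + v_{3} = 0  →  sig = (3;())
  P = {1,3,5}:  v_{1} + v_{3} + v_{5} = v_{4}  →  sig = (3;(1))

Hence PRS(X_Σ) =
{ (2;(1)) ×2,  (2;(2)),  (3;()),  (3;(1)) }


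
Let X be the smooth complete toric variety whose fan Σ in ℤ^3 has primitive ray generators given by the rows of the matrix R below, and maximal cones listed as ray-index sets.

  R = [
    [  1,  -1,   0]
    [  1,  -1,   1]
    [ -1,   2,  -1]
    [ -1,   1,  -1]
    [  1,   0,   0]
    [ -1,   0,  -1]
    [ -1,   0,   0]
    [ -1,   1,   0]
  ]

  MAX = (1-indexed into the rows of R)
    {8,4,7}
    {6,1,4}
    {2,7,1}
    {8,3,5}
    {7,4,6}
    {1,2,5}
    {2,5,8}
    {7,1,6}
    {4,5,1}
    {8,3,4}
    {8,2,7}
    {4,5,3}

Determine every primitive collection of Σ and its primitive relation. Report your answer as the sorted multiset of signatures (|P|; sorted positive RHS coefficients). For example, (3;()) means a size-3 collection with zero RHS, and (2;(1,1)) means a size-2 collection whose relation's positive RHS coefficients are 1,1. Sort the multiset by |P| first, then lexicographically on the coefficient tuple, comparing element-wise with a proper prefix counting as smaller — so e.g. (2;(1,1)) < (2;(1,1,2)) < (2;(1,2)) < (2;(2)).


Δ(Σ) — 8 vertices, 12 min non-faces:

  P={1,8}:  v_{1} + v_{8} = 0 — sig = (2;())
  P={2,4}:  v_{2} + v_{4} = 0 — sig = (2;())
  P={5,7}:  v_{5} + v_{7} = 0 — sig = (2;())
  P={1,3}:  v_{1} + v_{3} = v_{4} + v_{5} — sig = (2;(1,1))
  P={2,3}:  v_{2} + v_{3} = v_{5} + v_{8} — sig = (2;(1,1))
  P={2,6}:  v_{2} + v_{6} = v_{1} + v_{7} — sig = (2;(1,1))
  P={3,7}:  v_{3} + v_{7} = v_{4} + v_{8} — sig = (2;(1,1))
  P={5,6}:  v_{5} + v_{6} = v_{1} + v_{4} — sig = (2;(1,1))
  P={6,8}:  v_{6} + v_{8} = v_{4} + v_{7} — sig = (2;(1,1))
  P={3,6}:  v_{3} + v_{6} = 2·v_{4} — sig = (2;(2))
  P={1,4,7}:  v_{1} + v_{4} + v_{7} = v_{6} — sig = (3;(1))
  P={4,5,8}:  v_{4} + v_{5} + v_{8} = v_{3} — sig = (3;(1))

Signatures (|P|; sorted positive RHS coefficients), sorted:
{ (2;()) ×3,  (2;(1,1)) ×6,  (2;(2)),  (3;(1)) ×2 }


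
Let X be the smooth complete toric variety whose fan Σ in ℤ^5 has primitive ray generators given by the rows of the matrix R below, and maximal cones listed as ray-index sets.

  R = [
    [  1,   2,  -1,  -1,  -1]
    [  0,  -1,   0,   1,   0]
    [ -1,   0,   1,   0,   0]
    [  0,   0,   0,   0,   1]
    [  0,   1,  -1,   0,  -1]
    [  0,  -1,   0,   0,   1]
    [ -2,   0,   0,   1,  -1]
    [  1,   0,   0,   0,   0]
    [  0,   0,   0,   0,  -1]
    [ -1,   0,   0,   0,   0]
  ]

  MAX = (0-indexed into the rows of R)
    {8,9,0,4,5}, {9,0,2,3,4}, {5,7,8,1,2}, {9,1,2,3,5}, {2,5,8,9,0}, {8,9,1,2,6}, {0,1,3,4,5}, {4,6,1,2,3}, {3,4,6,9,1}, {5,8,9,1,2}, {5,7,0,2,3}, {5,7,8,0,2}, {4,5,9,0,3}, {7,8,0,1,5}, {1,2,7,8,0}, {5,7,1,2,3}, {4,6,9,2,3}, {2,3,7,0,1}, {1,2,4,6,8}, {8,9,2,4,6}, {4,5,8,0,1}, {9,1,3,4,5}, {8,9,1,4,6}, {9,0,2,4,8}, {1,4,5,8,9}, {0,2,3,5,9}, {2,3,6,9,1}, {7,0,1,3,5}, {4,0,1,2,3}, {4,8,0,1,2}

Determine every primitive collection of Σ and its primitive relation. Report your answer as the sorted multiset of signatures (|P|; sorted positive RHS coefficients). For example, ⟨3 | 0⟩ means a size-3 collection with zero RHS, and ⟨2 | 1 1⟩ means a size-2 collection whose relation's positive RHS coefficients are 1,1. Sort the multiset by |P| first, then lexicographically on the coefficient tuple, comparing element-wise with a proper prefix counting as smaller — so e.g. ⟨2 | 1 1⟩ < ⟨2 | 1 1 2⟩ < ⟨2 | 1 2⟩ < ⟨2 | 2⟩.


|primitive collections| = 10. Relations:

  {3,8}:  v_{3} + v_{8} = 0  ⇒ sig = ⟨2 | 0⟩
  {7,9}:  v_{7} + v_{9} = 0  ⇒ sig = ⟨2 | 0⟩
  {4,7}:  v_{4} + v_{7} = v_{0} + v_{1}  ⇒ sig = ⟨2 | 1 1⟩
  {6,7}:  v_{6} + v_{7} = v_{1} + v_{2} + v_{4}  ⇒ sig = ⟨2 | 1 1 1⟩
  {0,6}:  v_{0} + v_{6} = v_{2} + 2·v_{4}  ⇒ sig = ⟨2 | 1 2⟩
  {5,6}:  v_{5} + v_{6} = v_{1} + 2·v_{9}  ⇒ sig = ⟨2 | 1 2⟩
  {0,1,9}:  v_{0} + v_{1} + v_{9} = v_{4}  ⇒ sig = ⟨3 | 1⟩
  {2,4,5}:  v_{2} + v_{4} + v_{5} = v_{9}  ⇒ sig = ⟨3 | 1⟩
  {0,1,2,5}:  v_{0} + v_{1} + v_{2} + v_{5} = 0  ⇒ sig = ⟨4 | 0⟩
  {1,2,4,9}:  v_{1} + v_{2} + v_{4} + v_{9} = v_{6}  ⇒ sig = ⟨4 | 1⟩

Sorted signature multiset PRS(X):
    ⟨2 | 0⟩
    ⟨2 | 0⟩
    ⟨2 | 1 1⟩
    ⟨2 | 1 1 1⟩
    ⟨2 | 1 2⟩
    ⟨2 | 1 2⟩
    ⟨3 | 1⟩
    ⟨3 | 1⟩
    ⟨4 | 0⟩
    ⟨4 | 1⟩


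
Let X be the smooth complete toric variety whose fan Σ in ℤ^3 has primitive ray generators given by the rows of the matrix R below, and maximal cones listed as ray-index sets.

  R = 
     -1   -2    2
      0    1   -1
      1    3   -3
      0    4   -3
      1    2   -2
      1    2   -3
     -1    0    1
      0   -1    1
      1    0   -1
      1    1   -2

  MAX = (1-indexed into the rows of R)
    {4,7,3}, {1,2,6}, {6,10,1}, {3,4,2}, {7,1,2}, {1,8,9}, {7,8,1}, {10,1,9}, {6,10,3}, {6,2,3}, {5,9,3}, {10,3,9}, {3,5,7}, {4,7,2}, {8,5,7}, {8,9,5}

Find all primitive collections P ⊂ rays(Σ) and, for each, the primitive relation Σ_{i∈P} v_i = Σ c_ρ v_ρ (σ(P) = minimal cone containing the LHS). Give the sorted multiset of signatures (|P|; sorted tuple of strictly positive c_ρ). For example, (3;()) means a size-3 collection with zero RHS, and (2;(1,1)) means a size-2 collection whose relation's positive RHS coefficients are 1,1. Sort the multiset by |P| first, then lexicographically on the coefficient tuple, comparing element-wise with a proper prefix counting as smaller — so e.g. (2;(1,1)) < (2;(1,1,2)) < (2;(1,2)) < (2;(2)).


Δ(Σ) — 10 vertices, 22 min non-faces:

  • {1,5}:  v_{1} + v_{5} = 0  →  sig = (2;())
  • {2,8}:  v_{2} + v_{8} = 0  →  sig = (2;())
  • {7,9}:  v_{7} + v_{9} = 0  →  sig = (2;())
  • {1,3}:  v_{1} + v_{3} = v_{2}  →  sig = (2;(1))
  • {2,5}:  v_{2} + v_{5} = v_{3}  →  sig = (2;(1))
  • {2,9}:  v_{2} + v_{9} = v_{10}  →  sig = (2;(1))
  • {2,10}:  v_{2} + v_{10} = v_{6}  →  sig = (2;(1))
  • {3,8}:  v_{3} + v_{8} = v_{5}  →  sig = (2;(1))
  • {6,8}:  v_{6} + v_{8} = v_{10}  →  sig = (2;(1))
  • {7,10}:  v_{7} + v_{10} = v_{2}  →  sig = (2;(1))
  • {8,10}:  v_{8} + v_{10} = v_{9}  →  sig = (2;(1))
  • {4,8}:  v_{4} + v_{8} = v_{3} + v_{7}  →  sig = (2;(1,1))
  • {4,9}:  v_{4} + v_{9} = v_{2} + v_{3}  →  sig = (2;(1,1))
  • {5,6}:  v_{5} + v_{6} = v_{3} + v_{10}  →  sig = (2;(1,1))
  • {5,10}:  v_{5} + v_{10} = v_{3} + v_{9}  →  sig = (2;(1,1))
  • {1,4}:  v_{1} + v_{4} = 2·v_{2} + v_{7}  →  sig = (2;(1,2))
  • {4,5}:  v_{4} + v_{5} = 2·v_{3} + v_{7}  →  sig = (2;(1,2))
  • {4,10}:  v_{4} + v_{10} = 2·v_{2} + v_{3}  →  sig = (2;(1,2))
  • {4,6}:  v_{4} + v_{6} = 3·v_{2} + v_{3}  →  sig = (2;(1,3))
  • {6,7}:  v_{6} + v_{7} = 2·v_{2}  →  sig = (2;(2))
  • {6,9}:  v_{6} + v_{9} = 2·v_{10}  →  sig = (2;(2))
  • {2,3,7}:  v_{2} + v_{3} + v_{7} = v_{4}  →  sig = (3;(1))

Sorted signature multiset PRS(X):
    (2;())
    (2;())
    (2;())
    (2;(1))
    (2;(1))
    (2;(1))
    (2;(1))
    (2;(1))
    (2;(1))
    (2;(1))
    (2;(1))
    (2;(1,1))
    (2;(1,1))
    (2;(1,1))
    (2;(1,1))
    (2;(1,2))
    (2;(1,2))
    (2;(1,2))
    (2;(1,3))
    (2;(2))
    (2;(2))
    (3;(1))


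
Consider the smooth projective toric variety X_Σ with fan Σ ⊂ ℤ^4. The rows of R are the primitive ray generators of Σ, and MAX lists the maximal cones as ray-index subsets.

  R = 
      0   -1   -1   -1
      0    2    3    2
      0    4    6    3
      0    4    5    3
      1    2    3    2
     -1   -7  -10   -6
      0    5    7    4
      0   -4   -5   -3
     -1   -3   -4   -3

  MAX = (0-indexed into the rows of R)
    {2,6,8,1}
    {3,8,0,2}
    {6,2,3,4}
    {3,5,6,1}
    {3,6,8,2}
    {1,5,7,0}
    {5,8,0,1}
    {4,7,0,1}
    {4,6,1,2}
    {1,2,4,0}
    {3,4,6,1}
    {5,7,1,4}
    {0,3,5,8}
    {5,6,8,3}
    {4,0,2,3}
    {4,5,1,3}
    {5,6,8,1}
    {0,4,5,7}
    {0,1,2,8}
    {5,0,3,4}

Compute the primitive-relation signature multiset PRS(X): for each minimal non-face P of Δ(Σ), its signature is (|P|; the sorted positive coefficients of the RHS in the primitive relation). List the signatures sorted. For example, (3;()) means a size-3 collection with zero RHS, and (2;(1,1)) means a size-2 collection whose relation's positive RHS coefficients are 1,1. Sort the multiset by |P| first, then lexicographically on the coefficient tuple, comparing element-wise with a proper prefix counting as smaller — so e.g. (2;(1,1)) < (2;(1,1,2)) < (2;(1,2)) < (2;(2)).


Δ(Σ) — 9 vertices, 12 min non-faces:

  P = {3,7}:  v_{3} + v_{7} = 0  ⟹  sig = (2;())
  P = {0,6}:  v_{0} + v_{6} = v_{2}  ⟹  sig = (2;(1))
  P = {2,5}:  v_{2} + v_{5} = v_{8}  ⟹  sig = (2;(1))
  P = {4,8}:  v_{4} + v_{8} = v_{0}  ⟹  sig = (2;(1))
  P = {6,7}:  v_{6} + v_{7} = v_{0} + v_{1}  ⟹  sig = (2;(1,1))
  P = {7,8}:  v_{7} + v_{8} = 2·v_{0} + v_{1} + v_{5}  ⟹  sig = (2;(1,1,2))
  P = {2,7}:  v_{2} + v_{7} = 2·v_{0} + v_{1}  ⟹  sig = (2;(1,2))
  P = {4,5,6}:  v_{4} + v_{5} + v_{6} = 0  ⟹  sig = (3;())
  P = {0,1,3}:  v_{0} + v_{1} + v_{3} = v_{6}  ⟹  sig = (3;(1))
  P = {1,3,8}:  v_{1} + v_{3} + v_{8} = v_{5} + 2·v_{6}  ⟹  sig = (3;(1,2))
  P = {1,2,3}:  v_{1} + v_{2} + v_{3} = 2·v_{6}  ⟹  sig = (3;(2))
  P = {0,1,4,5}:  v_{0} + v_{1} + v_{4} + v_{5} = v_{7}  ⟹  sig = (4;(1))

Signatures (|P|; sorted positive RHS coefficients), sorted:
    |P|=2: 7 collections, coeffs (), (1), (1), (1), (1,1), (1,1,2), (1,2)
    |P|=3: 4 collections, coeffs (), (1), (1,2), (2)
    |P|=4: 1 collection, coeffs (1)


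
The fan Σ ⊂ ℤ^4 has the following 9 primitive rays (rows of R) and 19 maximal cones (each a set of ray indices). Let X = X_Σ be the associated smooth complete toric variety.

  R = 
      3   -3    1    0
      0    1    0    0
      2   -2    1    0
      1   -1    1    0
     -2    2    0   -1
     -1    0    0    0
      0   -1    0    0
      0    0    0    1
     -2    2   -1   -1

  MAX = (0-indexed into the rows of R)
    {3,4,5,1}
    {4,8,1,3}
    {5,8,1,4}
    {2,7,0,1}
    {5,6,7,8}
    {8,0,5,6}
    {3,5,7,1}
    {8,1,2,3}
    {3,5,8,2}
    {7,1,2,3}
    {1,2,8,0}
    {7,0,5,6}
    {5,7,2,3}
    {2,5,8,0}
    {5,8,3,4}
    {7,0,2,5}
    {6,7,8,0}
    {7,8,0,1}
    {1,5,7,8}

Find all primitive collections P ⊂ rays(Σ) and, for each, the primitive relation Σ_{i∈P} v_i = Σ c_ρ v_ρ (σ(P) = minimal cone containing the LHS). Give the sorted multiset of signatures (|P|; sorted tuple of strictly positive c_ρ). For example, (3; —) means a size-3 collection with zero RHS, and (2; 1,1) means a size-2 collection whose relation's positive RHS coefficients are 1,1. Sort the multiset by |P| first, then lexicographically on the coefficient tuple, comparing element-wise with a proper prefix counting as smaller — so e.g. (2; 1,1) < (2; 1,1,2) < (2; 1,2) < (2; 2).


|primitive collections| = 14. Relations:

  P = {1,6}:  v_{1} + v_{6} = 0  ⇒ sig = (2; —)
  P = {2,6}:  v_{2} + v_{6} = v_{0} + v_{5}  ⇒ sig = (2; 1,1)
  P = {3,6}:  v_{3} + v_{6} = v_{2} + v_{5}  ⇒ sig = (2; 1,1)
  P = {0,4}:  v_{0} + v_{4} = v_{2} + v_{3} + v_{8}  ⇒ sig = (2; 1,1,1)
  P = {4,6}:  v_{4} + v_{6} = v_{3} + v_{5} + v_{8}  ⇒ sig = (2; 1,1,1)
  P = {2,4}:  v_{2} + v_{4} = 2·v_{3} + v_{8}  ⇒ sig = (2; 1,2)
  P = {0,3}:  v_{0} + v_{3} = 2·v_{2}  ⇒ sig = (2; 2)
  P = {4,7}:  v_{4} + v_{7} = 2·v_{1} + 2·v_{5}  ⇒ sig = (2; 2,2)
  P = {2,7,8}:  v_{2} + v_{7} + v_{8} = 0  ⇒ sig = (3; —)
  P = {0,1,5}:  v_{0} + v_{1} + v_{5} = v_{2}  ⇒ sig = (3; 1)
  P = {1,2,5}:  v_{1} + v_{2} + v_{5} = v_{3}  ⇒ sig = (3; 1)
  P = {3,7,8}:  v_{3} + v_{7} + v_{8} = v_{1} + v_{5}  ⇒ sig = (3; 1,1)
  P = {0,5,7,8}:  v_{0} + v_{5} + v_{7} + v_{8} = v_{6}  ⇒ sig = (4; 1)
  P = {1,3,5,8}:  v_{1} + v_{3} + v_{5} + v_{8} = v_{4}  ⇒ sig = (4; 1)

so the primitive-relation signature multiset is
[(2; —), (2; 1,1), (2; 1,1), (2; 1,1,1), (2; 1,1,1), (2; 1,2), (2; 2), (2; 2,2), (3; —), (3; 1), (3; 1), (3; 1,1), (4; 1), (4; 1)]


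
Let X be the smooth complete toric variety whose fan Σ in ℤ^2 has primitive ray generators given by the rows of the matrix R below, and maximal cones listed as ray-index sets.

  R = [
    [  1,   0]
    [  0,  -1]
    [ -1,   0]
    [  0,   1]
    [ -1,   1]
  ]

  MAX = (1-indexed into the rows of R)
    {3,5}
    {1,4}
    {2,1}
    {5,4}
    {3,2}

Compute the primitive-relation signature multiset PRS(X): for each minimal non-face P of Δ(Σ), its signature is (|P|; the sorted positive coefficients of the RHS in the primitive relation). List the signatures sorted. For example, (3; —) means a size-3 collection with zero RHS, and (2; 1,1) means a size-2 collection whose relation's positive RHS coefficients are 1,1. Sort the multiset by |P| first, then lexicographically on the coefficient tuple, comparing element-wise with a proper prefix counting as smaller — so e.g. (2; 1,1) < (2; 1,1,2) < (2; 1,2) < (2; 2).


5 minimal non-faces of Δ(Σ) (on 5 rays):

  P={1,3}:  v_{1} + v_{3} = 0  →  sig = (2; —)
  P={2,4}:  v_{2} + v_{4} = 0  →  sig = (2; —)
  P={1,5}:  v_{1} + v_{5} = v_{4}  →  sig = (2; 1)
  P={2,5}:  v_{2} + v_{5} = v_{3}  →  sig = (2; 1)
  P={3,4}:  v_{3} + v_{4} = v_{5}  →  sig = (2; 1)

Signatures (|P|; sorted positive RHS coefficients), sorted:
[(2; —), (2; —), (2; 1), (2; 1), (2; 1)]


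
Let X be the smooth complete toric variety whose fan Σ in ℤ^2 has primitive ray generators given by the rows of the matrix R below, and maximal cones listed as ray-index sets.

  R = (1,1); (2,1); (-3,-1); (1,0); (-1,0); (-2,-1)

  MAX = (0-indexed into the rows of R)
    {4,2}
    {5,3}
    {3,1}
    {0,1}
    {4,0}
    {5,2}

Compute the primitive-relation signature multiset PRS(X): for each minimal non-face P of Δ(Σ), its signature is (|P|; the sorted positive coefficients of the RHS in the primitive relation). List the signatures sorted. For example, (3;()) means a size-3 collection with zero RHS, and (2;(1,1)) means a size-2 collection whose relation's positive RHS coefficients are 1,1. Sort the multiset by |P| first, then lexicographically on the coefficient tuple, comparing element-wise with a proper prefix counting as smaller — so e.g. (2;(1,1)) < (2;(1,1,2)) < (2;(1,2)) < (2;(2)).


Minimal non-faces — 9 found among 6 rays, 6 max cones:

  {1,5}:  v_{1} + v_{5} = 0  ⇒ sig = (2;())
  {3,4}:  v_{3} + v_{4} = 0  ⇒ sig = (2;())
  {0,3}:  v_{0} + v_{3} = v_{1}  ⇒ sig = (2;(1))
  {0,5}:  v_{0} + v_{5} = v_{4}  ⇒ sig = (2;(1))
  {1,2}:  v_{1} + v_{2} = v_{4}  ⇒ sig = (2;(1))
  {1,4}:  v_{1} + v_{4} = v_{0}  ⇒ sig = (2;(1))
  {2,3}:  v_{2} + v_{3} = v_{5}  ⇒ sig = (2;(1))
  {4,5}:  v_{4} + v_{5} = v_{2}  ⇒ sig = (2;(1))
  {0,2}:  v_{0} + v_{2} = 2·v_{4}  ⇒ sig = (2;(2))

so the primitive-relation signature multiset is
    (2;())
    (2;())
    (2;(1))
    (2;(1))
    (2;(1))
    (2;(1))
    (2;(1))
    (2;(1))
    (2;(2))


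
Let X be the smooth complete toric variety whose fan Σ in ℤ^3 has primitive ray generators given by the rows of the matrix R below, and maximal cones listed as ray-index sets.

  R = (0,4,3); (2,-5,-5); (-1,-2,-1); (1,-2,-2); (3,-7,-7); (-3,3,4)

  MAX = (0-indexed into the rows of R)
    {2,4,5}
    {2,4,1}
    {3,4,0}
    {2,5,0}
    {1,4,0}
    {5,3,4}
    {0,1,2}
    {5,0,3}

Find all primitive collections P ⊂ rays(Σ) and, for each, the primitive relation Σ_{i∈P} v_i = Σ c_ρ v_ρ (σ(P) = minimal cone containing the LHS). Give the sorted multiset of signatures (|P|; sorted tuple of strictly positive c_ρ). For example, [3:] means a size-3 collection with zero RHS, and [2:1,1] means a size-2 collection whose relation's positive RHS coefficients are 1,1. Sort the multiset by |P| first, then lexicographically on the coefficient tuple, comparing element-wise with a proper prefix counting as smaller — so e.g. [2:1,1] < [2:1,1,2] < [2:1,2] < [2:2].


5 collections generate NE(X_Σ); each relation:

  P = {1,3}:  v_{1} + v_{3} = v_{4}  so sig = [2:1]
  P = {1,5}:  v_{1} + v_{5} = v_{2}  so sig = [2:1]
  P = {2,3}:  v_{2} + v_{3} = v_{4} + v_{5}  so sig = [2:1,1]
  P = {0,4,5}:  v_{0} + v_{4} + v_{5} = 0  so sig = [3:]
  P = {0,2,4}:  v_{0} + v_{2} + v_{4} = v_{1}  so sig = [3:1]

Signatures (|P|; sorted positive RHS coefficients), sorted:
    [2:1]
    [2:1]
    [2:1,1]
    [3:]
    [3:1]


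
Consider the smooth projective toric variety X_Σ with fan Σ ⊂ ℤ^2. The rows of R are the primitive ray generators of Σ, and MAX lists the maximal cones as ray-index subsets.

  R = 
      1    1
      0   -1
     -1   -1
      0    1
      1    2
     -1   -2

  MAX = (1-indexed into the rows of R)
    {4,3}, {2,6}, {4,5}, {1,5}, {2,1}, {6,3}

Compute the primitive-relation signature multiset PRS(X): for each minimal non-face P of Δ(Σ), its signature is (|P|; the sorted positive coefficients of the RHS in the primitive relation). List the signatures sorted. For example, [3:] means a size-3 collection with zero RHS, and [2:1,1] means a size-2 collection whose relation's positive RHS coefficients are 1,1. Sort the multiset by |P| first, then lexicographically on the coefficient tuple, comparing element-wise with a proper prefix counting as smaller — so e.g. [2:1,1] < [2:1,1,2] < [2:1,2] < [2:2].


Primitive collections (9):

  P={1,3}:  v_{1} + v_{3} = 0  so sig = [2:]
  P={2,4}:  v_{2} + v_{4} = 0  so sig = [2:]
  P={5,6}:  v_{5} + v_{6} = 0  so sig = [2:]
  P={1,4}:  v_{1} + v_{4} = v_{5}  so sig = [2:1]
  P={1,6}:  v_{1} + v_{6} = v_{2}  so sig = [2:1]
  P={2,3}:  v_{2} + v_{3} = v_{6}  so sig = [2:1]
  P={2,5}:  v_{2} + v_{5} = v_{1}  so sig = [2:1]
  P={3,5}:  v_{3} + v_{5} = v_{4}  so sig = [2:1]
  P={4,6}:  v_{4} + v_{6} = v_{3}  so sig = [2:1]

Hence PRS(X_Σ) =
[[2:], [2:], [2:], [2:1], [2:1], [2:1], [2:1], [2:1], [2:1]]


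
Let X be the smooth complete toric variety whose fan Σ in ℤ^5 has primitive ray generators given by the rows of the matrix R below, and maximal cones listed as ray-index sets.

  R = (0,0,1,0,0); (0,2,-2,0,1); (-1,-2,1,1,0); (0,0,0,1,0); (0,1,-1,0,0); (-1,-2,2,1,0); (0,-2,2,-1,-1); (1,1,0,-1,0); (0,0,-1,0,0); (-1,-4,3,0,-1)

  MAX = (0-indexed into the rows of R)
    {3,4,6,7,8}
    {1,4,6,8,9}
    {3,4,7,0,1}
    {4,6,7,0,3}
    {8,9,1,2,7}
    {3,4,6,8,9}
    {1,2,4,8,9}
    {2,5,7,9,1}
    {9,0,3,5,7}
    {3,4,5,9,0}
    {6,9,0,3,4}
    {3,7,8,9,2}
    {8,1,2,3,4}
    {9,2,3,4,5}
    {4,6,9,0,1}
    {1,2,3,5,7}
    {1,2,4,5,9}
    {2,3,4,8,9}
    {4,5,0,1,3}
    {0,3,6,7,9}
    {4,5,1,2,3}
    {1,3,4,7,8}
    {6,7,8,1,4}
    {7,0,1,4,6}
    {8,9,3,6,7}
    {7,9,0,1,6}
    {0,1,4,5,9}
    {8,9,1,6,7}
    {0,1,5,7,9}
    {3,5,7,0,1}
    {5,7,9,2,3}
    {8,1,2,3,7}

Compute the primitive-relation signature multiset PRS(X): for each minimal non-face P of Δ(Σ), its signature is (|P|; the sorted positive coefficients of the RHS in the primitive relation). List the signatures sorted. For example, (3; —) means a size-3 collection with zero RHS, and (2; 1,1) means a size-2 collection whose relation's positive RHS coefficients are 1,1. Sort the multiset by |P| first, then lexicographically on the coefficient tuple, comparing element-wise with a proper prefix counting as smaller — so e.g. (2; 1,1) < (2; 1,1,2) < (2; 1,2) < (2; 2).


Σ has 10 primitive collections:

  P = {0,8}:  v_{0} + v_{8} = 0  →  sig = (2; —)
  P = {0,2}:  v_{0} + v_{2} = v_{5}  →  sig = (2; 1)
  P = {2,6}:  v_{2} + v_{6} = v_{9}  →  sig = (2; 1)
  P = {5,8}:  v_{5} + v_{8} = v_{2}  →  sig = (2; 1)
  P = {5,6}:  v_{5} + v_{6} = v_{0} + v_{9}  →  sig = (2; 1,1)
  P = {1,3,6}:  v_{1} + v_{3} + v_{6} = 0  →  sig = (3; —)
  P = {2,4,7}:  v_{2} + v_{4} + v_{7} = 0  →  sig = (3; —)
  P = {1,3,9}:  v_{1} + v_{3} + v_{9} = v_{2}  →  sig = (3; 1)
  P = {4,5,7}:  v_{4} + v_{5} + v_{7} = v_{0}  →  sig = (3; 1)
  P = {4,7,9}:  v_{4} + v_{7} + v_{9} = v_{6}  →  sig = (3; 1)

Signatures (|P|; sorted positive RHS coefficients), sorted:
    (2; —)
    (2; 1)
    (2; 1)
    (2; 1)
    (2; 1,1)
    (3; —)
    (3; —)
    (3; 1)
    (3; 1)
    (3; 1)
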